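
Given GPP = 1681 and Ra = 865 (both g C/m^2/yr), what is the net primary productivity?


NPP = GPP - Ra = 1681 - 865 = 816 g C/m^2/yr

816 g C/m^2/yr


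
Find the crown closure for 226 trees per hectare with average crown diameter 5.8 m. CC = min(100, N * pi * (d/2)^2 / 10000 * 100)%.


(d/2)^2 = (5.8/2)^2 = 2.9^2 = 8.41
Crown area = 3.141593 * 8.41 = 26.4208 m^2
N * area / 10000 * 100 = 226 * 26.4208 / 10000 * 100 = 59.7110
CC = min(100, 59.7110) = 59.7110 ≈ 59.7%

59.7%


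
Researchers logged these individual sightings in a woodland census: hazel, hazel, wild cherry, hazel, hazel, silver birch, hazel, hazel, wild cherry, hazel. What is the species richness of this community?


Total individuals logged = 10
Distinct species (count of individuals): hazel (7), wild cherry (2), silver birch (1)
Species richness = number of distinct species = 3

3


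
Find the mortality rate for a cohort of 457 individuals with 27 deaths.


Mortality rate = 27 / 457 = 0.059081 ≈ 0.0591

0.0591


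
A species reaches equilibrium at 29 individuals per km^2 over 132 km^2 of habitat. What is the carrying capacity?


K = 29 * 132 = 3828 individuals

3828 individuals


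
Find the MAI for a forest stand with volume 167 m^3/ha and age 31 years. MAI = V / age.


MAI = 167 / 31 = 5.3871 ≈ 5.39 m^3/ha/yr

5.39 m^3/ha/yr


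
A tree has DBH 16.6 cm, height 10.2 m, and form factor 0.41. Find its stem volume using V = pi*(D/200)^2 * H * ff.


(D/200)^2 = (16.6/200)^2 = 0.083^2 = 0.006889
BA = 3.141593 * 0.006889 = 0.0216424 m^2
V = 0.0216424 * 10.2 * 0.41 = 0.0905085 ≈ 0.091 m^3

0.091 m^3


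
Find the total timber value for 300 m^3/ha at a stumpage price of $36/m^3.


Value = 300 * 36 = $10800/ha

$10800/ha


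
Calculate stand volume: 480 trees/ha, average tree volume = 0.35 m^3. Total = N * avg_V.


V_stand = 480 * 0.35 = 168.0 m^3/ha

168.0 m^3/ha


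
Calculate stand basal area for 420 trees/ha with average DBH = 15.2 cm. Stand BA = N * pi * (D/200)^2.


(D/200)^2 = (15.2/200)^2 = 0.076^2 = 0.005776
Individual BA = 3.141593 * 0.005776 = 0.0181458 m^2
Stand BA = 420 * 0.0181458 = 7.62124 ≈ 7.62 m^2/ha

7.62 m^2/ha


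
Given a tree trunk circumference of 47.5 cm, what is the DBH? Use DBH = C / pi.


DBH = C / pi = 47.5 / 3.141593 = 15.1197 ≈ 15.12 cm

15.12 cm


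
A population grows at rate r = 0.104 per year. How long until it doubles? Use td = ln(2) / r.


td = ln(2) / 0.104 = 0.693147 / 0.104 = 6.66488 ≈ 6.7 years

6.7 years


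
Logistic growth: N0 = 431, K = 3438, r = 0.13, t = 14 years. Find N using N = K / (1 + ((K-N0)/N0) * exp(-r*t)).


(K - N0)/N0 = (3438 - 431)/431 = 3007/431 = 6.97680
r*t = 0.13 * 14 = 1.82; exp(-1.82) = 0.162026
6.97680 * 0.162026 = 1.13042
1 + 1.13042 = 2.13042
N = 3438 / 2.13042 = 1613.77 ≈ 1614

1614


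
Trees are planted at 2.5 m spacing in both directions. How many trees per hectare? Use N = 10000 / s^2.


N = 10000 / 2.5^2 = 10000 / 6.25 = 1600.00 ≈ 1600 trees/ha

1600 trees/ha


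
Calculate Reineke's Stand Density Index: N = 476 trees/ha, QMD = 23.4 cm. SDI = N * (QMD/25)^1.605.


QMD/25 = 23.4/25 = 0.936
(0.936)^1.605 = exp(1.605 * ln(0.936)) = exp(1.605 * (-0.0661398)) = exp(-0.106154) = 0.899286
SDI = 476 * 0.899286 = 428.060 ≈ 428

428


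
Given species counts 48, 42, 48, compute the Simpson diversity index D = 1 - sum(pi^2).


Total N = 48 + 42 + 48 = 138
Per-species terms:
  p = 48/138 = 0.347826; p^2 = 0.347826^2 = 0.120983
  p = 42/138 = 0.304348; p^2 = 0.304348^2 = 0.092628
  p = 48/138 = 0.347826; p^2 = 0.347826^2 = 0.120983
sum(p^2) = 0.120983 + 0.092628 + 0.120983 = 0.334594
D = 1 - 0.334594 = 0.665406 ≈ 0.6654

0.6654


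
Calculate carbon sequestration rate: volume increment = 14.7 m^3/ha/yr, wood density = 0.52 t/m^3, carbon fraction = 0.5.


C = 14.7 * 0.52 * 0.5 = 3.822 ≈ 3.82 t C/ha/yr

3.82 t C/ha/yr


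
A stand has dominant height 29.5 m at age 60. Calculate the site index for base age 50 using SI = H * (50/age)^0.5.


50/60 = 0.833333
(0.833333)^0.5 = 0.912871
SI = 29.5 * 0.912871 = 26.9297 ≈ 26.9 m

26.9 m


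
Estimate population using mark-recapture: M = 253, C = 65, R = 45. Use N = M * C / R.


N = M * C / R = 253 * 65 / 45 = 16445 / 45 = 365.44 ≈ 365

365 individuals


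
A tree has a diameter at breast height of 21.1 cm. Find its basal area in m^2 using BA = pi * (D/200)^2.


D/200 = 21.1/200 = 0.1055 m
(D/200)^2 = 0.1055^2 = 0.01113025
BA = 3.141593 * 0.01113025 = 0.0349667 ≈ 0.0350 m^2

0.0350 m^2


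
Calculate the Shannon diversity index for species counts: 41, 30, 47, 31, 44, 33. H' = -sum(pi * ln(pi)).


Total N = 41 + 30 + 47 + 31 + 44 + 33 = 226
Per-species terms:
  p = 41/226 = 0.181416; ln(p) = -1.706963; p*ln(p) = 0.181416 * (-1.706963) = -0.309670
  p = 30/226 = 0.132743; ln(p) = -2.019340; p*ln(p) = 0.132743 * (-2.019340) = -0.268053
  p = 47/226 = 0.207965; ln(p) = -1.570385; p*ln(p) = 0.207965 * (-1.570385) = -0.326585
  p = 31/226 = 0.137168; ln(p) = -1.986549; p*ln(p) = 0.137168 * (-1.986549) = -0.272491
  p = 44/226 = 0.194690; ln(p) = -1.636347; p*ln(p) = 0.194690 * (-1.636347) = -0.318580
  p = 33/226 = 0.146018; ln(p) = -1.924025; p*ln(p) = 0.146018 * (-1.924025) = -0.280942
sum(p*ln(p)) = (-0.309670) + (-0.268053) + (-0.326585) + (-0.272491) + (-0.318580) + (-0.280942) = -1.776321
H' = -(-1.776321) = 1.776321 ≈ 1.7763

1.7763


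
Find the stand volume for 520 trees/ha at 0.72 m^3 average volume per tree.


V_stand = 520 * 0.72 = 374.4 m^3/ha

374.4 m^3/ha


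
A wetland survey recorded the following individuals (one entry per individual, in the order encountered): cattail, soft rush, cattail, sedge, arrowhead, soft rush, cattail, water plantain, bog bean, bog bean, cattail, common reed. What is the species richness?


Total individuals logged = 12
Distinct species (count of individuals): cattail (4), soft rush (2), sedge (1), arrowhead (1), water plantain (1), bog bean (2), common reed (1)
Species richness = number of distinct species = 7

7


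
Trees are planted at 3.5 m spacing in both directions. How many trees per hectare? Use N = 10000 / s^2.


N = 10000 / 3.5^2 = 10000 / 12.25 = 816.327 ≈ 816 trees/ha

816 trees/ha


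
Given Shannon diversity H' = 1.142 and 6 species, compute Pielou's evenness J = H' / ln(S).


ln(6) = 1.79176
J = H' / ln(S) = 1.142 / 1.79176 = 0.637362 ≈ 0.6374

0.6374


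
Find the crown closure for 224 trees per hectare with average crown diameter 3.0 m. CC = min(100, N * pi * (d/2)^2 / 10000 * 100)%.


(d/2)^2 = (3.0/2)^2 = 1.5^2 = 2.25
Crown area = 3.141593 * 2.25 = 7.06858 m^2
N * area / 10000 * 100 = 224 * 7.06858 / 10000 * 100 = 15.8336
CC = min(100, 15.8336) = 15.8336 ≈ 15.8%

15.8%


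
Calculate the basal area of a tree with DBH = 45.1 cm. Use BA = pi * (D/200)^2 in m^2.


D/200 = 45.1/200 = 0.2255 m
(D/200)^2 = 0.2255^2 = 0.05085025
BA = 3.141593 * 0.05085025 = 0.159751 ≈ 0.1598 m^2

0.1598 m^2


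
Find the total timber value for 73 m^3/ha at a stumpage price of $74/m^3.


Value = 73 * 74 = $5402/ha

$5402/ha


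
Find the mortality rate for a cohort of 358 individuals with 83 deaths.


Mortality rate = 83 / 358 = 0.231844 ≈ 0.2318

0.2318


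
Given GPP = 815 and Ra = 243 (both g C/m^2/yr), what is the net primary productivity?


NPP = GPP - Ra = 815 - 243 = 572 g C/m^2/yr

572 g C/m^2/yr


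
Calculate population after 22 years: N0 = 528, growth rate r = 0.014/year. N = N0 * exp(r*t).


r*t = 0.014 * 22 = 0.308
exp(0.308) = 1.36070
N = 528 * 1.36070 = 718.450 ≈ 718

718


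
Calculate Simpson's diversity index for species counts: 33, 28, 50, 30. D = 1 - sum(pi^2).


Total N = 33 + 28 + 50 + 30 = 141
Per-species terms:
  p = 33/141 = 0.234043; p^2 = 0.234043^2 = 0.054776
  p = 28/141 = 0.198582; p^2 = 0.198582^2 = 0.039435
  p = 50/141 = 0.354610; p^2 = 0.354610^2 = 0.125748
  p = 30/141 = 0.212766; p^2 = 0.212766^2 = 0.045269
sum(p^2) = 0.054776 + 0.039435 + 0.125748 + 0.045269 = 0.265228
D = 1 - 0.265228 = 0.734772 ≈ 0.7348

0.7348


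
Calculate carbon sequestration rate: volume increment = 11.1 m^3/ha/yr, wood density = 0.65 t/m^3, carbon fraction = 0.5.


C = 11.1 * 0.65 * 0.5 = 3.6075 ≈ 3.61 t C/ha/yr

3.61 t C/ha/yr


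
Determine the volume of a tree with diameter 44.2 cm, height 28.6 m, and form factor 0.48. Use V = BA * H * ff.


(D/200)^2 = (44.2/200)^2 = 0.221^2 = 0.048841
BA = 3.141593 * 0.048841 = 0.153439 m^2
V = 0.153439 * 28.6 * 0.48 = 2.10641 ≈ 2.106 m^3

2.106 m^3


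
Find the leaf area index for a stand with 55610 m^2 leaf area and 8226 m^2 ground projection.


LAI = 55610 / 8226 = 6.7603 ≈ 6.76

6.76


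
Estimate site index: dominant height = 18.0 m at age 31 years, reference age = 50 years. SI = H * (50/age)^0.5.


50/31 = 1.61290
(1.61290)^0.5 = 1.27000
SI = 18.0 * 1.27000 = 22.8600 ≈ 22.9 m

22.9 m


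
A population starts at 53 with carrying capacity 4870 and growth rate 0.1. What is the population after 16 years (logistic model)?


(K - N0)/N0 = (4870 - 53)/53 = 4817/53 = 90.8868
r*t = 0.1 * 16 = 1.6; exp(-1.6) = 0.201897
90.8868 * 0.201897 = 18.3498
1 + 18.3498 = 19.3498
N = 4870 / 19.3498 = 251.682 ≈ 252

252


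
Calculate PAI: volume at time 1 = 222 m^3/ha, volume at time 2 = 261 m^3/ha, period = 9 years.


PAI = (V2 - V1) / period = (261 - 222) / 9 = 39 / 9 = 4.3333 ≈ 4.33 m^3/ha/yr

4.33 m^3/ha/yr


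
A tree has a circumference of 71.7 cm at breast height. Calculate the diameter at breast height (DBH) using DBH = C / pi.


DBH = C / pi = 71.7 / 3.141593 = 22.8228 ≈ 22.82 cm

22.82 cm


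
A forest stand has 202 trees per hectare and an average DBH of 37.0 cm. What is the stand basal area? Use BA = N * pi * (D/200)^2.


(D/200)^2 = (37.0/200)^2 = 0.185^2 = 0.034225
Individual BA = 3.141593 * 0.034225 = 0.107521 m^2
Stand BA = 202 * 0.107521 = 21.7192 ≈ 21.72 m^2/ha

21.72 m^2/ha


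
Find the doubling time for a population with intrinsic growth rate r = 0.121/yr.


td = ln(2) / 0.121 = 0.693147 / 0.121 = 5.72849 ≈ 5.7 years

5.7 years


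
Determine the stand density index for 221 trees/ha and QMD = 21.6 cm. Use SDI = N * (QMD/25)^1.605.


QMD/25 = 21.6/25 = 0.864
(0.864)^1.605 = exp(1.605 * ln(0.864)) = exp(1.605 * (-0.146183)) = exp(-0.234624) = 0.790868
SDI = 221 * 0.790868 = 174.782 ≈ 175

175


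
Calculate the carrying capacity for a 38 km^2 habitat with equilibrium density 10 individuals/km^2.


K = 10 * 38 = 380 individuals

380 individuals


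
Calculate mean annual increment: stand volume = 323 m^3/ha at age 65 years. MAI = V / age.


MAI = 323 / 65 = 4.9692 ≈ 4.97 m^3/ha/yr

4.97 m^3/ha/yr


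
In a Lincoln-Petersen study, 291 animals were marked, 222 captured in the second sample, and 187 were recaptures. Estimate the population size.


N = M * C / R = 291 * 222 / 187 = 64602 / 187 = 345.47 ≈ 345

345 individuals


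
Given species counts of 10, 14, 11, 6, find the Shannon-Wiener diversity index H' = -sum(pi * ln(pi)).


Total N = 10 + 14 + 11 + 6 = 41
Per-species terms:
  p = 10/41 = 0.243902; ln(p) = -1.410989; p*ln(p) = 0.243902 * (-1.410989) = -0.344143
  p = 14/41 = 0.341463; ln(p) = -1.074516; p*ln(p) = 0.341463 * (-1.074516) = -0.366907
  p = 11/41 = 0.268293; ln(p) = -1.315676; p*ln(p) = 0.268293 * (-1.315676) = -0.352987
  p = 6/41 = 0.146341; ln(p) = -1.921816; p*ln(p) = 0.146341 * (-1.921816) = -0.281240
sum(p*ln(p)) = (-0.344143) + (-0.366907) + (-0.352987) + (-0.281240) = -1.345277
H' = -(-1.345277) = 1.345277 ≈ 1.3453

1.3453


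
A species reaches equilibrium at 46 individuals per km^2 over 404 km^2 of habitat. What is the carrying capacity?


K = 46 * 404 = 18584 individuals

18584 individuals


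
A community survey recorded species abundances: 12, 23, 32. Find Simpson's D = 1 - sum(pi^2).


Total N = 12 + 23 + 32 = 67
Per-species terms:
  p = 12/67 = 0.179104; p^2 = 0.179104^2 = 0.032078
  p = 23/67 = 0.343284; p^2 = 0.343284^2 = 0.117844
  p = 32/67 = 0.477612; p^2 = 0.477612^2 = 0.228113
sum(p^2) = 0.032078 + 0.117844 + 0.228113 = 0.378035
D = 1 - 0.378035 = 0.621965 ≈ 0.6220

0.6220


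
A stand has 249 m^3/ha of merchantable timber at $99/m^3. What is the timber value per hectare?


Value = 249 * 99 = $24651/ha

$24651/ha


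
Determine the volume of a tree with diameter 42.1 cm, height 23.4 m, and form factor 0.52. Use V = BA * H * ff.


(D/200)^2 = (42.1/200)^2 = 0.2105^2 = 0.04431025
BA = 3.141593 * 0.04431025 = 0.139205 m^2
V = 0.139205 * 23.4 * 0.52 = 1.69385 ≈ 1.694 m^3

1.694 m^3


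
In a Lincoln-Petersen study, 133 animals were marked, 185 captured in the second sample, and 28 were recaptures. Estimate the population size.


N = M * C / R = 133 * 185 / 28 = 24605 / 28 = 878.75 ≈ 879

879 individuals


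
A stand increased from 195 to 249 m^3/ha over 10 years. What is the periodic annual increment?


PAI = (V2 - V1) / period = (249 - 195) / 10 = 54 / 10 = 5.40 m^3/ha/yr

5.40 m^3/ha/yr


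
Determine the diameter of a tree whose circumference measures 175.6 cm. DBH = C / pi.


DBH = C / pi = 175.6 / 3.141593 = 55.8952 ≈ 55.90 cm

55.90 cm


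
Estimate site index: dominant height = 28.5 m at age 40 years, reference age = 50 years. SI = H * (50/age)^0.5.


50/40 = 1.25000
(1.25000)^0.5 = 1.11803
SI = 28.5 * 1.11803 = 31.8639 ≈ 31.9 m

31.9 m


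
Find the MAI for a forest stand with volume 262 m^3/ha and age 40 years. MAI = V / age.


MAI = 262 / 40 = 6.55 m^3/ha/yr

6.55 m^3/ha/yr


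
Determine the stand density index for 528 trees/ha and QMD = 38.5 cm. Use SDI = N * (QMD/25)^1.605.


QMD/25 = 38.5/25 = 1.54
(1.54)^1.605 = exp(1.605 * ln(1.54)) = exp(1.605 * 0.431782) = exp(0.693010) = 1.99973
SDI = 528 * 1.99973 = 1055.86 ≈ 1056

1056


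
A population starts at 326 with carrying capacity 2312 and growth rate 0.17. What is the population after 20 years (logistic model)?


(K - N0)/N0 = (2312 - 326)/326 = 1986/326 = 6.09202
r*t = 0.17 * 20 = 3.4; exp(-3.4) = 0.0333733
6.09202 * 0.0333733 = 0.203311
1 + 0.203311 = 1.20331
N = 2312 / 1.20331 = 1921.37 ≈ 1921

1921


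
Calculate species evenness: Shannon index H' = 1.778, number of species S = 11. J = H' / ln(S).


ln(11) = 2.39790
J = H' / ln(S) = 1.778 / 2.39790 = 0.741482 ≈ 0.7415

0.7415


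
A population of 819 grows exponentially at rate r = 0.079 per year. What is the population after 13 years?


r*t = 0.079 * 13 = 1.027
exp(1.027) = 2.79268
N = 819 * 2.79268 = 2287.20 ≈ 2287

2287


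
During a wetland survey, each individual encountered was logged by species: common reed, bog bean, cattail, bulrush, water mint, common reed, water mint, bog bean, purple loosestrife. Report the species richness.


Total individuals logged = 9
Distinct species (count of individuals): common reed (2), bog bean (2), cattail (1), bulrush (1), water mint (2), purple loosestrife (1)
Species richness = number of distinct species = 6

6


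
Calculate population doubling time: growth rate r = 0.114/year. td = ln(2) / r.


td = ln(2) / 0.114 = 0.693147 / 0.114 = 6.08024 ≈ 6.1 years

6.1 years


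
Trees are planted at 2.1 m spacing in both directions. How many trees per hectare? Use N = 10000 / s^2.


N = 10000 / 2.1^2 = 10000 / 4.41 = 2267.57 ≈ 2268 trees/ha

2268 trees/ha


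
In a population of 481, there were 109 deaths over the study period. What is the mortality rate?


Mortality rate = 109 / 481 = 0.226611 ≈ 0.2266

0.2266


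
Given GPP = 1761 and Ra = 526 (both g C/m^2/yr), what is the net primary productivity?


NPP = GPP - Ra = 1761 - 526 = 1235 g C/m^2/yr

1235 g C/m^2/yr


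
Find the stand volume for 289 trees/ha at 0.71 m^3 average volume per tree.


V_stand = 289 * 0.71 = 205.19 ≈ 205.2 m^3/ha

205.2 m^3/ha


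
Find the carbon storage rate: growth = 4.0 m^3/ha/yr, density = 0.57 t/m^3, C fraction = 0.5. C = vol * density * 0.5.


C = 4.0 * 0.57 * 0.5 = 1.14 t C/ha/yr

1.14 t C/ha/yr


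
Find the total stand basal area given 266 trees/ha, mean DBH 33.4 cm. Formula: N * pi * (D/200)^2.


(D/200)^2 = (33.4/200)^2 = 0.167^2 = 0.027889
Individual BA = 3.141593 * 0.027889 = 0.0876159 m^2
Stand BA = 266 * 0.0876159 = 23.3058 ≈ 23.31 m^2/ha

23.31 m^2/ha


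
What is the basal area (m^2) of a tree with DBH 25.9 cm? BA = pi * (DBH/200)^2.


D/200 = 25.9/200 = 0.1295 m
(D/200)^2 = 0.1295^2 = 0.01677025
BA = 3.141593 * 0.01677025 = 0.0526853 ≈ 0.0527 m^2

0.0527 m^2


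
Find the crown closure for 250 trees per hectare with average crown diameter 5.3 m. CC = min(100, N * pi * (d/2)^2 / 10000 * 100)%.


(d/2)^2 = (5.3/2)^2 = 2.65^2 = 7.0225
Crown area = 3.141593 * 7.0225 = 22.0618 m^2
N * area / 10000 * 100 = 250 * 22.0618 / 10000 * 100 = 55.1545
CC = min(100, 55.1545) = 55.1545 ≈ 55.2%

55.2%


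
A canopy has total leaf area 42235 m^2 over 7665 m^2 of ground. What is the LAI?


LAI = 42235 / 7665 = 5.5101 ≈ 5.51

5.51


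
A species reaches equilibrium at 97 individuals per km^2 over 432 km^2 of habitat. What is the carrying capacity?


K = 97 * 432 = 41904 individuals

41904 individuals


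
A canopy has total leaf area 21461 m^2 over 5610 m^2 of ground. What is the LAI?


LAI = 21461 / 5610 = 3.8255 ≈ 3.83

3.83


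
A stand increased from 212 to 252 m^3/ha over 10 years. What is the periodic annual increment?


PAI = (V2 - V1) / period = (252 - 212) / 10 = 40 / 10 = 4.00 m^3/ha/yr

4.00 m^3/ha/yr


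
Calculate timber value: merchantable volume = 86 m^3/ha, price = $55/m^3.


Value = 86 * 55 = $4730/ha

$4730/ha


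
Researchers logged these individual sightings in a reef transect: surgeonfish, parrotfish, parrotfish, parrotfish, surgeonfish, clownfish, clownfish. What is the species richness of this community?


Total individuals logged = 7
Distinct species (count of individuals): surgeonfish (2), parrotfish (3), clownfish (2)
Species richness = number of distinct species = 3

3


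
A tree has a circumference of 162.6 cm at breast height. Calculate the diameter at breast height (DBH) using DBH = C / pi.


DBH = C / pi = 162.6 / 3.141593 = 51.7572 ≈ 51.76 cm

51.76 cm


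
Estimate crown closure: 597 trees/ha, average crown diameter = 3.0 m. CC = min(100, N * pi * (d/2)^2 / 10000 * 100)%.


(d/2)^2 = (3.0/2)^2 = 1.5^2 = 2.25
Crown area = 3.141593 * 2.25 = 7.06858 m^2
N * area / 10000 * 100 = 597 * 7.06858 / 10000 * 100 = 42.1994
CC = min(100, 42.1994) = 42.1994 ≈ 42.2%

42.2%


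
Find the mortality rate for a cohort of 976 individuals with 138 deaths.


Mortality rate = 138 / 976 = 0.141393 ≈ 0.1414

0.1414


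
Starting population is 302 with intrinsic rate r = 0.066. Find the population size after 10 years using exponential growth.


r*t = 0.066 * 10 = 0.66
exp(0.66) = 1.93479
N = 302 * 1.93479 = 584.307 ≈ 584

584


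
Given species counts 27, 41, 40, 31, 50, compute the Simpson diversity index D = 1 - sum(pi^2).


Total N = 27 + 41 + 40 + 31 + 50 = 189
Per-species terms:
  p = 27/189 = 0.142857; p^2 = 0.142857^2 = 0.020408
  p = 41/189 = 0.216931; p^2 = 0.216931^2 = 0.047059
  p = 40/189 = 0.211640; p^2 = 0.211640^2 = 0.044791
  p = 31/189 = 0.164021; p^2 = 0.164021^2 = 0.026903
  p = 50/189 = 0.264550; p^2 = 0.264550^2 = 0.069987
sum(p^2) = 0.020408 + 0.047059 + 0.044791 + 0.026903 + 0.069987 = 0.209148
D = 1 - 0.209148 = 0.790852 ≈ 0.7909

0.7909


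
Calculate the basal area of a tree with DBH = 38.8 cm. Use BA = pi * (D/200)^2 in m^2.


D/200 = 38.8/200 = 0.194 m
(D/200)^2 = 0.194^2 = 0.037636
BA = 3.141593 * 0.037636 = 0.118237 ≈ 0.1182 m^2

0.1182 m^2


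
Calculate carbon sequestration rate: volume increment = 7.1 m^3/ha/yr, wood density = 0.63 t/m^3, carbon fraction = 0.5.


C = 7.1 * 0.63 * 0.5 = 2.2365 ≈ 2.24 t C/ha/yr

2.24 t C/ha/yr


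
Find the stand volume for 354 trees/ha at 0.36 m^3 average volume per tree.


V_stand = 354 * 0.36 = 127.44 ≈ 127.4 m^3/ha

127.4 m^3/ha


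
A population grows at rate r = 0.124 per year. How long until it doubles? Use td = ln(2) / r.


td = ln(2) / 0.124 = 0.693147 / 0.124 = 5.58990 ≈ 5.6 years

5.6 years


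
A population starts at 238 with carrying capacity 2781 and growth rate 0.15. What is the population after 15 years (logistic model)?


(K - N0)/N0 = (2781 - 238)/238 = 2543/238 = 10.6849
r*t = 0.15 * 15 = 2.25; exp(-2.25) = 0.105399
10.6849 * 0.105399 = 1.12618
1 + 1.12618 = 2.12618
N = 2781 / 2.12618 = 1307.98 ≈ 1308

1308


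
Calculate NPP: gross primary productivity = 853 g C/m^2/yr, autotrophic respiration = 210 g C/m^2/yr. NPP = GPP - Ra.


NPP = GPP - Ra = 853 - 210 = 643 g C/m^2/yr

643 g C/m^2/yr


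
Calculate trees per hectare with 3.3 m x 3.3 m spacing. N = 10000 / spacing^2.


N = 10000 / 3.3^2 = 10000 / 10.89 = 918.274 ≈ 918 trees/ha

918 trees/ha


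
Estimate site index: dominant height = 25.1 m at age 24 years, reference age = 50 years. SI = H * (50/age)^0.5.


50/24 = 2.08333
(2.08333)^0.5 = 1.44337
SI = 25.1 * 1.44337 = 36.2286 ≈ 36.2 m

36.2 m


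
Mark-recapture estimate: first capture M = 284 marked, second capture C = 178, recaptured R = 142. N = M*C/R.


N = M * C / R = 284 * 178 / 142 = 50552 / 142 = 356

356 individuals


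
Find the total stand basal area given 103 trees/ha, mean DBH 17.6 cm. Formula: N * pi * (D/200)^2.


(D/200)^2 = (17.6/200)^2 = 0.088^2 = 0.007744
Individual BA = 3.141593 * 0.007744 = 0.0243285 m^2
Stand BA = 103 * 0.0243285 = 2.50584 ≈ 2.51 m^2/ha

2.51 m^2/ha


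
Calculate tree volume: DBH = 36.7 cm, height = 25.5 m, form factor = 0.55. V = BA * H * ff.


(D/200)^2 = (36.7/200)^2 = 0.1835^2 = 0.03367225
BA = 3.141593 * 0.03367225 = 0.105785 m^2
V = 0.105785 * 25.5 * 0.55 = 1.48363 ≈ 1.484 m^3

1.484 m^3


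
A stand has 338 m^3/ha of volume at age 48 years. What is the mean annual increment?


MAI = 338 / 48 = 7.0417 ≈ 7.04 m^3/ha/yr

7.04 m^3/ha/yr


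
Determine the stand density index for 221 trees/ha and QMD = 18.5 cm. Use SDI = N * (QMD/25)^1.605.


QMD/25 = 18.5/25 = 0.74
(0.74)^1.605 = exp(1.605 * ln(0.74)) = exp(1.605 * (-0.301105)) = exp(-0.483274) = 0.616761
SDI = 221 * 0.616761 = 136.304 ≈ 136

136


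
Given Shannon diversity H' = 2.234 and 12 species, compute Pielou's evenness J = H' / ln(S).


ln(12) = 2.48491
J = H' / ln(S) = 2.234 / 2.48491 = 0.899027 ≈ 0.8990

0.8990


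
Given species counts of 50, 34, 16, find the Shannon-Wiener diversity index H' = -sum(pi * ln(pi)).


Total N = 50 + 34 + 16 = 100
Per-species terms:
  p = 50/100 = 0.500000; ln(p) = -0.693147; p*ln(p) = 0.500000 * (-0.693147) = -0.346574
  p = 34/100 = 0.340000; ln(p) = -1.078810; p*ln(p) = 0.340000 * (-1.078810) = -0.366795
  p = 16/100 = 0.160000; ln(p) = -1.832581; p*ln(p) = 0.160000 * (-1.832581) = -0.293213
sum(p*ln(p)) = (-0.346574) + (-0.366795) + (-0.293213) = -1.006582
H' = -(-1.006582) = 1.006582 ≈ 1.0066

1.0066


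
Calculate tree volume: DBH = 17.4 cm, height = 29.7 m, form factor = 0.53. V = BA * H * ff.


(D/200)^2 = (17.4/200)^2 = 0.087^2 = 0.007569
BA = 3.141593 * 0.007569 = 0.0237787 m^2
V = 0.0237787 * 29.7 * 0.53 = 0.374301 ≈ 0.374 m^3

0.374 m^3


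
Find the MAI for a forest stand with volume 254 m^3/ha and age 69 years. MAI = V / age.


MAI = 254 / 69 = 3.6812 ≈ 3.68 m^3/ha/yr

3.68 m^3/ha/yr


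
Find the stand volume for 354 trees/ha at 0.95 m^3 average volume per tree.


V_stand = 354 * 0.95 = 336.3 m^3/ha

336.3 m^3/ha


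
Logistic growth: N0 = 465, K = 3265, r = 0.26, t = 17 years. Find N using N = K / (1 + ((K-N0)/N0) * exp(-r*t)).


(K - N0)/N0 = (3265 - 465)/465 = 2800/465 = 6.02151
r*t = 0.26 * 17 = 4.42; exp(-4.42) = 0.0120342
6.02151 * 0.0120342 = 0.0724641
1 + 0.0724641 = 1.07246
N = 3265 / 1.07246 = 3044.40 ≈ 3044

3044


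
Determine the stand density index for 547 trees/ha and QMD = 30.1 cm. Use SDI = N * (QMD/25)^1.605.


QMD/25 = 30.1/25 = 1.204
(1.204)^1.605 = exp(1.605 * ln(1.204)) = exp(1.605 * 0.185649) = exp(0.297967) = 1.34712
SDI = 547 * 1.34712 = 736.875 ≈ 737

737


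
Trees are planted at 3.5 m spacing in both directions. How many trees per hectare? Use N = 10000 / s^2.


N = 10000 / 3.5^2 = 10000 / 12.25 = 816.327 ≈ 816 trees/ha

816 trees/ha


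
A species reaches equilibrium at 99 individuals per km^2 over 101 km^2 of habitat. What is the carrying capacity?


K = 99 * 101 = 9999 individuals

9999 individuals


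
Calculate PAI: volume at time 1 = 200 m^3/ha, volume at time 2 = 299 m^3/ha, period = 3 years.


PAI = (V2 - V1) / period = (299 - 200) / 3 = 99 / 3 = 33.00 m^3/ha/yr

33.00 m^3/ha/yr


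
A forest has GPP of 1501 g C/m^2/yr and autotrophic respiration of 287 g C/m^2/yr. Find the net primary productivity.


NPP = GPP - Ra = 1501 - 287 = 1214 g C/m^2/yr

1214 g C/m^2/yr


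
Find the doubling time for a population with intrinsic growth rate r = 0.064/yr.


td = ln(2) / 0.064 = 0.693147 / 0.064 = 10.8304 ≈ 10.8 years

10.8 years


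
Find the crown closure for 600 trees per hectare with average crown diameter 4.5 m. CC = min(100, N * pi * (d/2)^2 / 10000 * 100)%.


(d/2)^2 = (4.5/2)^2 = 2.25^2 = 5.0625
Crown area = 3.141593 * 5.0625 = 15.9043 m^2
N * area / 10000 * 100 = 600 * 15.9043 / 10000 * 100 = 95.4258
CC = min(100, 95.4258) = 95.4258 ≈ 95.4%

95.4%


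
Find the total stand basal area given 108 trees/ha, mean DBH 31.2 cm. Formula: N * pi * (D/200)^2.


(D/200)^2 = (31.2/200)^2 = 0.156^2 = 0.024336
Individual BA = 3.141593 * 0.024336 = 0.0764538 m^2
Stand BA = 108 * 0.0764538 = 8.25701 ≈ 8.26 m^2/ha

8.26 m^2/ha


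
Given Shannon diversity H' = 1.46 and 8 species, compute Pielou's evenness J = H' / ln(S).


ln(8) = 2.07944
J = H' / ln(S) = 1.46 / 2.07944 = 0.702112 ≈ 0.7021

0.7021


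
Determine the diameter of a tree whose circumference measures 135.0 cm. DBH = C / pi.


DBH = C / pi = 135.0 / 3.141593 = 42.9718 ≈ 42.97 cm

42.97 cm


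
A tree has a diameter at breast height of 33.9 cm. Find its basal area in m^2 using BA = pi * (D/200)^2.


D/200 = 33.9/200 = 0.1695 m
(D/200)^2 = 0.1695^2 = 0.02873025
BA = 3.141593 * 0.02873025 = 0.0902588 ≈ 0.0903 m^2

0.0903 m^2


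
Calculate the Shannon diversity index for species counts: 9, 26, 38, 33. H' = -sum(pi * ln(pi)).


Total N = 9 + 26 + 38 + 33 = 106
Per-species terms:
  p = 9/106 = 0.084906; ln(p) = -2.466211; p*ln(p) = 0.084906 * (-2.466211) = -0.209396
  p = 26/106 = 0.245283; ln(p) = -1.405343; p*ln(p) = 0.245283 * (-1.405343) = -0.344707
  p = 38/106 = 0.358491; ln(p) = -1.025852; p*ln(p) = 0.358491 * (-1.025852) = -0.367759
  p = 33/106 = 0.311321; ln(p) = -1.166931; p*ln(p) = 0.311321 * (-1.166931) = -0.363290
sum(p*ln(p)) = (-0.209396) + (-0.344707) + (-0.367759) + (-0.363290) = -1.285152
H' = -(-1.285152) = 1.285152 ≈ 1.2852

1.2852


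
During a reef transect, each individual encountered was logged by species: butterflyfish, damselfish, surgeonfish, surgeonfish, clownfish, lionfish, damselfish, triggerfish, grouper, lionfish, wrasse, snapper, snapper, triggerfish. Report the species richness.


Total individuals logged = 14
Distinct species (count of individuals): butterflyfish (1), damselfish (2), surgeonfish (2), clownfish (1), lionfish (2), triggerfish (2), grouper (1), wrasse (1), snapper (2)
Species richness = number of distinct species = 9

9


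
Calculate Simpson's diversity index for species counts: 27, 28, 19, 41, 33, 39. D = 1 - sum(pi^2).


Total N = 27 + 28 + 19 + 41 + 33 + 39 = 187
Per-species terms:
  p = 27/187 = 0.144385; p^2 = 0.144385^2 = 0.020847
  p = 28/187 = 0.149733; p^2 = 0.149733^2 = 0.022420
  p = 19/187 = 0.101604; p^2 = 0.101604^2 = 0.010323
  p = 41/187 = 0.219251; p^2 = 0.219251^2 = 0.048071
  p = 33/187 = 0.176471; p^2 = 0.176471^2 = 0.031142
  p = 39/187 = 0.208556; p^2 = 0.208556^2 = 0.043496
sum(p^2) = 0.020847 + 0.022420 + 0.010323 + 0.048071 + 0.031142 + 0.043496 = 0.176299
D = 1 - 0.176299 = 0.823701 ≈ 0.8237

0.8237


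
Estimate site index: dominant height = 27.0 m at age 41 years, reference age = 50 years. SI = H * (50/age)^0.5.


50/41 = 1.21951
(1.21951)^0.5 = 1.10431
SI = 27.0 * 1.10431 = 29.8164 ≈ 29.8 m

29.8 m


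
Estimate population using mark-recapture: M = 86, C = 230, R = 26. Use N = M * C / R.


N = M * C / R = 86 * 230 / 26 = 19780 / 26 = 760.77 ≈ 761

761 individuals


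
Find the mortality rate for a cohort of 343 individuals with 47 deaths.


Mortality rate = 47 / 343 = 0.137026 ≈ 0.1370

0.1370


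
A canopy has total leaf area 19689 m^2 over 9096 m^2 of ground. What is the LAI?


LAI = 19689 / 9096 = 2.1646 ≈ 2.16

2.16


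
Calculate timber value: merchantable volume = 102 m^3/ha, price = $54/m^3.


Value = 102 * 54 = $5508/ha

$5508/ha


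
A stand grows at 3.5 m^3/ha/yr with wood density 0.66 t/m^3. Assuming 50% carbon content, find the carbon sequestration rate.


C = 3.5 * 0.66 * 0.5 = 1.155 ≈ 1.16 t C/ha/yr

1.16 t C/ha/yr


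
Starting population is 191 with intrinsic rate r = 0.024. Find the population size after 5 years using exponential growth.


r*t = 0.024 * 5 = 0.12
exp(0.12) = 1.12750
N = 191 * 1.12750 = 215.353 ≈ 215

215


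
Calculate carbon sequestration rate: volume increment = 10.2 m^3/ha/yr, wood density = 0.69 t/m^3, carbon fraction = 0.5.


C = 10.2 * 0.69 * 0.5 = 3.519 ≈ 3.52 t C/ha/yr

3.52 t C/ha/yr


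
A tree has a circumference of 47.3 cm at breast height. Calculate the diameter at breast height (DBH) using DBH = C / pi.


DBH = C / pi = 47.3 / 3.141593 = 15.0561 ≈ 15.06 cm

15.06 cm


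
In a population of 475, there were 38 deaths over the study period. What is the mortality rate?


Mortality rate = 38 / 475 = 0.0800

0.0800


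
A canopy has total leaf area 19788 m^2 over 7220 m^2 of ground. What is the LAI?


LAI = 19788 / 7220 = 2.7407 ≈ 2.74

2.74


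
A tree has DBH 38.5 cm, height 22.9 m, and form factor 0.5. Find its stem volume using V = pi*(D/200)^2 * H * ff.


(D/200)^2 = (38.5/200)^2 = 0.1925^2 = 0.03705625
BA = 3.141593 * 0.03705625 = 0.116416 m^2
V = 0.116416 * 22.9 * 0.5 = 1.33296 ≈ 1.333 m^3

1.333 m^3


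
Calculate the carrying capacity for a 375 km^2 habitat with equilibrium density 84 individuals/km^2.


K = 84 * 375 = 31500 individuals

31500 individuals


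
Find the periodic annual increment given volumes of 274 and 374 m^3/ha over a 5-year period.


PAI = (V2 - V1) / period = (374 - 274) / 5 = 100 / 5 = 20.00 m^3/ha/yr

20.00 m^3/ha/yr


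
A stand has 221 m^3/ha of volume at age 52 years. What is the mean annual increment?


MAI = 221 / 52 = 4.25 m^3/ha/yr

4.25 m^3/ha/yr


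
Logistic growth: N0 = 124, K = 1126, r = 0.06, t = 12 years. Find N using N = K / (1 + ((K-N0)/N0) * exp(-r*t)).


(K - N0)/N0 = (1126 - 124)/124 = 1002/124 = 8.08065
r*t = 0.06 * 12 = 0.72; exp(-0.72) = 0.486752
8.08065 * 0.486752 = 3.93327
1 + 3.93327 = 4.93327
N = 1126 / 4.93327 = 228.246 ≈ 228

228


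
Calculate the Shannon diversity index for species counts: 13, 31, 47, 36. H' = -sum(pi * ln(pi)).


Total N = 13 + 31 + 47 + 36 = 127
Per-species terms:
  p = 13/127 = 0.102362; ln(p) = -2.279240; p*ln(p) = 0.102362 * (-2.279240) = -0.233308
  p = 31/127 = 0.244094; ln(p) = -1.410202; p*ln(p) = 0.244094 * (-1.410202) = -0.344222
  p = 47/127 = 0.370079; ln(p) = -0.994039; p*ln(p) = 0.370079 * (-0.994039) = -0.367873
  p = 36/127 = 0.283465; ln(p) = -1.260667; p*ln(p) = 0.283465 * (-1.260667) = -0.357355
sum(p*ln(p)) = (-0.233308) + (-0.344222) + (-0.367873) + (-0.357355) = -1.302758
H' = -(-1.302758) = 1.302758 ≈ 1.3028

1.3028


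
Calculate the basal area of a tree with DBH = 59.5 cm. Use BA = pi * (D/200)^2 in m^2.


D/200 = 59.5/200 = 0.2975 m
(D/200)^2 = 0.2975^2 = 0.08850625
BA = 3.141593 * 0.08850625 = 0.278051 ≈ 0.2781 m^2

0.2781 m^2


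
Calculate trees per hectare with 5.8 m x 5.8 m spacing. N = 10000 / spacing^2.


N = 10000 / 5.8^2 = 10000 / 33.64 = 297.265 ≈ 297 trees/ha

297 trees/ha


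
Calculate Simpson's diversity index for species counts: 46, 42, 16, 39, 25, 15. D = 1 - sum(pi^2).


Total N = 46 + 42 + 16 + 39 + 25 + 15 = 183
Per-species terms:
  p = 46/183 = 0.251366; p^2 = 0.251366^2 = 0.063185
  p = 42/183 = 0.229508; p^2 = 0.229508^2 = 0.052674
  p = 16/183 = 0.087432; p^2 = 0.087432^2 = 0.007644
  p = 39/183 = 0.213115; p^2 = 0.213115^2 = 0.045418
  p = 25/183 = 0.136612; p^2 = 0.136612^2 = 0.018663
  p = 15/183 = 0.081967; p^2 = 0.081967^2 = 0.006719
sum(p^2) = 0.063185 + 0.052674 + 0.007644 + 0.045418 + 0.018663 + 0.006719 = 0.194303
D = 1 - 0.194303 = 0.805697 ≈ 0.8057

0.8057


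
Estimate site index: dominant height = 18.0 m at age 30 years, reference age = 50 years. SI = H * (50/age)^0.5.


50/30 = 1.66667
(1.66667)^0.5 = 1.29100
SI = 18.0 * 1.29100 = 23.2380 ≈ 23.2 m

23.2 m


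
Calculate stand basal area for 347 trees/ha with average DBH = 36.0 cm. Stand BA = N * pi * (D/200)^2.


(D/200)^2 = (36.0/200)^2 = 0.18^2 = 0.0324
Individual BA = 3.141593 * 0.0324 = 0.101788 m^2
Stand BA = 347 * 0.101788 = 35.3204 ≈ 35.32 m^2/ha

35.32 m^2/ha


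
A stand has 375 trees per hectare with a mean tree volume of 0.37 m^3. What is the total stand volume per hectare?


V_stand = 375 * 0.37 = 138.75 ≈ 138.8 m^3/ha

138.8 m^3/ha


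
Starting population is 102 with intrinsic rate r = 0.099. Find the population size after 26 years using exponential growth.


r*t = 0.099 * 26 = 2.574
exp(2.574) = 13.1182
N = 102 * 13.1182 = 1338.06 ≈ 1338

1338


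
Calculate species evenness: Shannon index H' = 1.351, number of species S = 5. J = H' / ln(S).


ln(5) = 1.60944
J = H' / ln(S) = 1.351 / 1.60944 = 0.839422 ≈ 0.8394

0.8394


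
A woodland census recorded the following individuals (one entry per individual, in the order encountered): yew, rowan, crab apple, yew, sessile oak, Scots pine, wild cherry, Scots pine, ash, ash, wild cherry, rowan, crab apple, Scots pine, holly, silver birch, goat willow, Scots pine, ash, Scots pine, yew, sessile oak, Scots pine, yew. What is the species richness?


Total individuals logged = 24
Distinct species (count of individuals): yew (4), rowan (2), crab apple (2), sessile oak (2), Scots pine (6), wild cherry (2), ash (3), holly (1), silver birch (1), goat willow (1)
Species richness = number of distinct species = 10

10


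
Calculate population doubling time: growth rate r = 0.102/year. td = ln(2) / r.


td = ln(2) / 0.102 = 0.693147 / 0.102 = 6.79556 ≈ 6.8 years

6.8 years


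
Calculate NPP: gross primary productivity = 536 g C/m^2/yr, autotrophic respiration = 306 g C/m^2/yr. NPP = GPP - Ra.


NPP = GPP - Ra = 536 - 306 = 230 g C/m^2/yr

230 g C/m^2/yr


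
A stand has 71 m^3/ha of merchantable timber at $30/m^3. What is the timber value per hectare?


Value = 71 * 30 = $2130/ha

$2130/ha


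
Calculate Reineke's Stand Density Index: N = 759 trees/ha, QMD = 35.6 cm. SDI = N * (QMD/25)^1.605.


QMD/25 = 35.6/25 = 1.424
(1.424)^1.605 = exp(1.605 * ln(1.424)) = exp(1.605 * 0.353470) = exp(0.567319) = 1.76353
SDI = 759 * 1.76353 = 1338.52 ≈ 1339

1339


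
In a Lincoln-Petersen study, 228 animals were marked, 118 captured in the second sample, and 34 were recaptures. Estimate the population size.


N = M * C / R = 228 * 118 / 34 = 26904 / 34 = 791.29 ≈ 791

791 individuals


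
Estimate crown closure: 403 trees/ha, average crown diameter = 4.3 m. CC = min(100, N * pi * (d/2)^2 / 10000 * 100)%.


(d/2)^2 = (4.3/2)^2 = 2.15^2 = 4.6225
Crown area = 3.141593 * 4.6225 = 14.5220 m^2
N * area / 10000 * 100 = 403 * 14.5220 / 10000 * 100 = 58.5237
CC = min(100, 58.5237) = 58.5237 ≈ 58.5%

58.5%


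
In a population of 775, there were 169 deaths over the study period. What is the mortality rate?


Mortality rate = 169 / 775 = 0.218065 ≈ 0.2181

0.2181


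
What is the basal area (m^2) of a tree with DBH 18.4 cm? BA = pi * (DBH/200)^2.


D/200 = 18.4/200 = 0.092 m
(D/200)^2 = 0.092^2 = 0.008464
BA = 3.141593 * 0.008464 = 0.0265904 ≈ 0.0266 m^2

0.0266 m^2


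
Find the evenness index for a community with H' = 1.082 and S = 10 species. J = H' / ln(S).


ln(10) = 2.30259
J = H' / ln(S) = 1.082 / 2.30259 = 0.469906 ≈ 0.4699

0.4699


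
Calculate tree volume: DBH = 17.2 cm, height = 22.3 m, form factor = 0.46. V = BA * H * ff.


(D/200)^2 = (17.2/200)^2 = 0.086^2 = 0.007396
BA = 3.141593 * 0.007396 = 0.0232352 m^2
V = 0.0232352 * 22.3 * 0.46 = 0.238347 ≈ 0.238 m^3

0.238 m^3


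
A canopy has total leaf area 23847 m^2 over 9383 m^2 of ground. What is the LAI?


LAI = 23847 / 9383 = 2.5415 ≈ 2.54

2.54


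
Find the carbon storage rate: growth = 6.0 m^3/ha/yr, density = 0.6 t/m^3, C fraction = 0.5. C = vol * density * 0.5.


C = 6.0 * 0.6 * 0.5 = 1.80 t C/ha/yr

1.80 t C/ha/yr


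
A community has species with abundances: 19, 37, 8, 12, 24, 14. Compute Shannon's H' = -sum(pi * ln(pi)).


Total N = 19 + 37 + 8 + 12 + 24 + 14 = 114
Per-species terms:
  p = 19/114 = 0.166667; ln(p) = -1.791757; p*ln(p) = 0.166667 * (-1.791757) = -0.298627
  p = 37/114 = 0.324561; ln(p) = -1.125282; p*ln(p) = 0.324561 * (-1.125282) = -0.365223
  p = 8/114 = 0.070175; ln(p) = -2.656763; p*ln(p) = 0.070175 * (-2.656763) = -0.186438
  p = 12/114 = 0.105263; ln(p) = -2.251293; p*ln(p) = 0.105263 * (-2.251293) = -0.236978
  p = 24/114 = 0.210526; ln(p) = -1.558146; p*ln(p) = 0.210526 * (-1.558146) = -0.328030
  p = 14/114 = 0.122807; ln(p) = -2.097141; p*ln(p) = 0.122807 * (-2.097141) = -0.257544
sum(p*ln(p)) = (-0.298627) + (-0.365223) + (-0.186438) + (-0.236978) + (-0.328030) + (-0.257544) = -1.672840
H' = -(-1.672840) = 1.672840 ≈ 1.6728

1.6728


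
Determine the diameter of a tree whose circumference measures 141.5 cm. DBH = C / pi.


DBH = C / pi = 141.5 / 3.141593 = 45.0408 ≈ 45.04 cm

45.04 cm


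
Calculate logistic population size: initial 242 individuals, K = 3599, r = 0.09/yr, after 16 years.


(K - N0)/N0 = (3599 - 242)/242 = 3357/242 = 13.8719
r*t = 0.09 * 16 = 1.44; exp(-1.44) = 0.236928
13.8719 * 0.236928 = 3.28664
1 + 3.28664 = 4.28664
N = 3599 / 4.28664 = 839.585 ≈ 840

840


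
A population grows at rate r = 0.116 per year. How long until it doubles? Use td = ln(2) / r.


td = ln(2) / 0.116 = 0.693147 / 0.116 = 5.97541 ≈ 6.0 years

6.0 years


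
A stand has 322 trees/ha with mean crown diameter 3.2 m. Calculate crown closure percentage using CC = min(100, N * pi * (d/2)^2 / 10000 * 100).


(d/2)^2 = (3.2/2)^2 = 1.6^2 = 2.56
Crown area = 3.141593 * 2.56 = 8.04248 m^2
N * area / 10000 * 100 = 322 * 8.04248 / 10000 * 100 = 25.8968
CC = min(100, 25.8968) = 25.8968 ≈ 25.9%

25.9%


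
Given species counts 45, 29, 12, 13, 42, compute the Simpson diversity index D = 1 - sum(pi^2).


Total N = 45 + 29 + 12 + 13 + 42 = 141
Per-species terms:
  p = 45/141 = 0.319149; p^2 = 0.319149^2 = 0.101856
  p = 29/141 = 0.205674; p^2 = 0.205674^2 = 0.042302
  p = 12/141 = 0.085106; p^2 = 0.085106^2 = 0.007243
  p = 13/141 = 0.092199; p^2 = 0.092199^2 = 0.008501
  p = 42/141 = 0.297872; p^2 = 0.297872^2 = 0.088728
sum(p^2) = 0.101856 + 0.042302 + 0.007243 + 0.008501 + 0.088728 = 0.248630
D = 1 - 0.248630 = 0.751370 ≈ 0.7514

0.7514


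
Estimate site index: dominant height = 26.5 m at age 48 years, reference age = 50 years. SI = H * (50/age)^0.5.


50/48 = 1.04167
(1.04167)^0.5 = 1.02062
SI = 26.5 * 1.02062 = 27.0464 ≈ 27.0 m

27.0 m


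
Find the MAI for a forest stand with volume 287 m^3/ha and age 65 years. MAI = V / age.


MAI = 287 / 65 = 4.4154 ≈ 4.42 m^3/ha/yr

4.42 m^3/ha/yr
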